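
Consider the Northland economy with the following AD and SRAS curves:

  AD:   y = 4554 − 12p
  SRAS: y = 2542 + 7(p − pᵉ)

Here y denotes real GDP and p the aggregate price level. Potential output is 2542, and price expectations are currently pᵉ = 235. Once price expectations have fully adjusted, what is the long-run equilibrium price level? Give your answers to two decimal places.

Short run: with pᵉ = 235, SRAS is y = 897 + 7p. Setting AD = SRAS gives 3657 = 19p, so p = 192.47 and y = 4554 − 12p = 2244.32.
Output 2244.32 is below potential 2542, so over time expected prices fall and SRAS shifts right until y returns to 2542.
Long run: y = 2542 on the AD curve gives 2542 = 4554 − 12p, so p = 167.67.

Long-run p = 167.67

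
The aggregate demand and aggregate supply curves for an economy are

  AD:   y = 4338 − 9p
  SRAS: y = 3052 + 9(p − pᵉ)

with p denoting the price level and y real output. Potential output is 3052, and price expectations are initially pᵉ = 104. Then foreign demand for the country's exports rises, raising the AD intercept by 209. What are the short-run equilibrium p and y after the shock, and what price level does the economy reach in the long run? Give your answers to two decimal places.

AD shifts right: new AD is y = 4547 − 9p. With pᵉ = 104, SRAS is y = 2116 + 9p.
Short run: 4547 − 9p = 2116 + 9p gives 2431 = 18p, so p = 135.06 and y = 4547 − 9p = 3331.50.
y = 3331.50 is above potential 3052; expectations adjust and SRAS shifts left until y = 3052.
Long run: on the new AD curve, 3052 = 4547 − 9p gives p = 166.11.

Short run: p = 135.06, y = 3331.50. Long run: p = 166.11.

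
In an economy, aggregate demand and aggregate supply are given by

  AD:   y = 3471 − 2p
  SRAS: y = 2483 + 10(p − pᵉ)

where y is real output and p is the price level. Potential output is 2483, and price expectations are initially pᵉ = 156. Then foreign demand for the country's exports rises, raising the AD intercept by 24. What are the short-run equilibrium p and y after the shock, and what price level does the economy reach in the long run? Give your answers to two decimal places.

Short run: p = 214.33, y = 3066.33. Long run: p = 506.00.

AD shifts right: new AD is y = 3495 − 2p. With pᵉ = 156, SRAS is y = 923 + 10p.
Short run: 3495 − 2p = 923 + 10p gives 2572 = 12p, so p = 214.33 and y = 3495 − 2p = 3066.33.
y = 3066.33 is above potential 2483; expectations adjust and SRAS shifts left until y = 2483.
Long run: on the new AD curve, 2483 = 3495 − 2p gives p = 506.00.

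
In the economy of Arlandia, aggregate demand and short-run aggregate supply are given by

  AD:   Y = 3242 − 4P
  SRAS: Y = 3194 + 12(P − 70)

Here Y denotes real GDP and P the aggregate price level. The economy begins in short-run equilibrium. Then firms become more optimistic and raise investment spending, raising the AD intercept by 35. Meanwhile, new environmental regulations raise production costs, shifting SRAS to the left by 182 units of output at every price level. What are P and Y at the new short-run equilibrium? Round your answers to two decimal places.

P = 69.06, Y = 3000.75

After both shocks: AD is Y = 3277 − 4P and SRAS is Y = 2172 + 12P.
Setting them equal: 1105 = 16P, so P = 69.06.
Substituting into AD, Y = 3000.75.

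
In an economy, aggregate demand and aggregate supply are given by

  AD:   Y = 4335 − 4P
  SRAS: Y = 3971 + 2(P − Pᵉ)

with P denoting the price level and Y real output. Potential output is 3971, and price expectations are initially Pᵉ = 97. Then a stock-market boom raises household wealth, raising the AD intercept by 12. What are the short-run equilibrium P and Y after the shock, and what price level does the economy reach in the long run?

Short run: P = 95, Y = 3967. Long run: P = 94.

AD shifts right: new AD is Y = 4347 − 4P. With Pᵉ = 97, SRAS is Y = 3777 + 2P.
Short run: 4347 − 4P = 3777 + 2P gives 570 = 6P, so P = 95 and Y = 4347 − 4·95 = 3967.
Y = 3967 is below potential 3971; expectations adjust and SRAS shifts right until Y = 3971.
Long run: on the new AD curve, 3971 = 4347 − 4P gives P = 94.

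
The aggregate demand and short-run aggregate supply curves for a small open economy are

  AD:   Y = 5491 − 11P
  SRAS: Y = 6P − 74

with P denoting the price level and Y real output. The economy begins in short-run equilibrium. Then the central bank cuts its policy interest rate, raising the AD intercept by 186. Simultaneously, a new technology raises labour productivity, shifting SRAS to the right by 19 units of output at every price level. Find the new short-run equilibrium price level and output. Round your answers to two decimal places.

After both shocks: AD is Y = 5677 − 11P and SRAS is Y = 6P − 55.
Setting them equal: 5732 = 17P, so P = 337.18.
Substituting into AD, Y = 1968.06.

P = 337.18, Y = 1968.06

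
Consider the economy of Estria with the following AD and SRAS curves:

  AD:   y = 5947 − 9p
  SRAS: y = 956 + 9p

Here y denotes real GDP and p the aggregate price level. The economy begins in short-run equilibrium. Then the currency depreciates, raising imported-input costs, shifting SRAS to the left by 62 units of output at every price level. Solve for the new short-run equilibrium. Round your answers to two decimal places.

p = 280.72, y = 3420.50

This is a negative supply shock: SRAS shifts left.
New SRAS: y = 894 + 9p.
Set AD = SRAS: 5947 − 9p = 894 + 9p, so 5053 = 18p and p = 280.72.
Substituting into AD, y = 3420.50.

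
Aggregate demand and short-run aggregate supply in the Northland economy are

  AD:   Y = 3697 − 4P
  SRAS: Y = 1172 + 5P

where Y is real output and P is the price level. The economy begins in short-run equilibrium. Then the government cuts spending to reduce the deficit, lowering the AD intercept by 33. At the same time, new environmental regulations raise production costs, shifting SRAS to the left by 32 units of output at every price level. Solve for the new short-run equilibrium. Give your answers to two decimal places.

After both shocks: AD is Y = 3664 − 4P and SRAS is Y = 1140 + 5P.
Setting them equal: 2524 = 9P, so P = 280.44.
Substituting into AD, Y = 2542.22.

P = 280.44, Y = 2542.22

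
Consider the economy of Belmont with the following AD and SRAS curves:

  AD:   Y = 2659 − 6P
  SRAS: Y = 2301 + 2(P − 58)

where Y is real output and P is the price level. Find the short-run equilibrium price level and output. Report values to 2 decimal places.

Write SRAS as Y = 2301 + 2P − 116 = 2185 + 2P.
Set AD = SRAS: 2659 − 6P = 2185 + 2P, so 474 = 8P and P = 59.25.
Substituting into AD, Y = 2659 − 6P = 2303.50.

P = 59.25, Y = 2303.50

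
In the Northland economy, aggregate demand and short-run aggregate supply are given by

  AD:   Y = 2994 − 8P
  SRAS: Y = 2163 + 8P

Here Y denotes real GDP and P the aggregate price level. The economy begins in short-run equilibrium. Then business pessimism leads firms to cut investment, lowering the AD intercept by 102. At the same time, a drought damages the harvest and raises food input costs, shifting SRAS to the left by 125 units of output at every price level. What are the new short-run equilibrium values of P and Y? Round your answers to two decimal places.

After both shocks: AD is Y = 2892 − 8P and SRAS is Y = 2038 + 8P.
Setting them equal: 854 = 16P, so P = 53.38.
Substituting into AD, Y = 2465.00.

P = 53.38, Y = 2465.00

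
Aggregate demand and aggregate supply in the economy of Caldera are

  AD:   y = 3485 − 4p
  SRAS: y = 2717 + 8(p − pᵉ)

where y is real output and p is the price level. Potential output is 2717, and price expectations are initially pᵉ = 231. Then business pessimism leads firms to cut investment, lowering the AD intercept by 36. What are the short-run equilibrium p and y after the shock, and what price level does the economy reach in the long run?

AD shifts left: new AD is y = 3449 − 4p. With pᵉ = 231, SRAS is y = 869 + 8p.
Short run: 3449 − 4p = 869 + 8p gives 2580 = 12p, so p = 215 and y = 3449 − 4·215 = 2589.
y = 2589 is below potential 2717; expectations adjust and SRAS shifts right until y = 2717.
Long run: on the new AD curve, 2717 = 3449 − 4p gives p = 183.

Short run: p = 215, y = 2589. Long run: p = 183.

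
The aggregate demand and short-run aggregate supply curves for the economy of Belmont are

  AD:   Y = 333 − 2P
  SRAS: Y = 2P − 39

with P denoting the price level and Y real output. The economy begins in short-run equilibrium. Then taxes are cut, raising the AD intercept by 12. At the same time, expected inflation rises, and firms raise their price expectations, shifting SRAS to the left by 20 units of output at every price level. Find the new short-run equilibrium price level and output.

After both shocks: AD is Y = 345 − 2P and SRAS is Y = 2P − 59.
Setting them equal: 404 = 4P, so P = 101.
Y = 345 − 2·101 = 143.

P = 101, Y = 143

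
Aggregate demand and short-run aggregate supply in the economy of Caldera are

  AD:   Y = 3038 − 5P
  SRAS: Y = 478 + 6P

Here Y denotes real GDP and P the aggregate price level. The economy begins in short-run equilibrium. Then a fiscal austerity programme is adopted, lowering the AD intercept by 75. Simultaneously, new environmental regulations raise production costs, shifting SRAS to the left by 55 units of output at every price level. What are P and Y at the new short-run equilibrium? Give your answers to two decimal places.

After both shocks: AD is Y = 2963 − 5P and SRAS is Y = 423 + 6P.
Setting them equal: 2540 = 11P, so P = 230.91.
Substituting into AD, Y = 1808.45.

P = 230.91, Y = 1808.45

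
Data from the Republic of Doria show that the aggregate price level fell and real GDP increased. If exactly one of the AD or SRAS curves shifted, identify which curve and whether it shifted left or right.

SRAS shifted right

P fell and Y rose. An AD shift moves P and Y in the same direction; an SRAS shift moves them in opposite directions.
Here P and Y moved in opposite directions, so the SRAS curve shifted.
Since Y rose, SRAS shifted right.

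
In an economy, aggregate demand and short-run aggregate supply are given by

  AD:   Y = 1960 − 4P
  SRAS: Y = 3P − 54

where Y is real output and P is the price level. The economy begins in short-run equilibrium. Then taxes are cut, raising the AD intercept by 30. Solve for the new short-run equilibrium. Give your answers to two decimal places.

P = 292.00, Y = 822.00

This is a positive demand shock: AD shifts right.
New AD: Y = 1990 − 4P.
Set AD = SRAS: 1990 − 4P = 3P − 54, so 2044 = 7P and P = 292.00.
Substituting into AD, Y = 822.00.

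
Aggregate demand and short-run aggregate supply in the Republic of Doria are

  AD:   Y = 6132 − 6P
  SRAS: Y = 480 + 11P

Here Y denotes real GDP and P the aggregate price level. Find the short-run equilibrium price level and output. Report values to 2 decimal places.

P = 332.47, Y = 4137.18

Set AD = SRAS: 6132 − 6P = 480 + 11P, so 5652 = 17P and P = 332.47.
Substituting into AD, Y = 6132 − 6P = 4137.18.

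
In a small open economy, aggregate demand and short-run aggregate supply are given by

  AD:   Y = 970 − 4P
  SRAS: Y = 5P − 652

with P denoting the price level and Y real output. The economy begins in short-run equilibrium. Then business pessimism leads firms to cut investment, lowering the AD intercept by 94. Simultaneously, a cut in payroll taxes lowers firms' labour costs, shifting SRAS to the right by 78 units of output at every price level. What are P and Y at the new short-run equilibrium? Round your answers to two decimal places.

P = 161.11, Y = 231.56

After both shocks: AD is Y = 876 − 4P and SRAS is Y = 5P − 574.
Setting them equal: 1450 = 9P, so P = 161.11.
Substituting into AD, Y = 231.56.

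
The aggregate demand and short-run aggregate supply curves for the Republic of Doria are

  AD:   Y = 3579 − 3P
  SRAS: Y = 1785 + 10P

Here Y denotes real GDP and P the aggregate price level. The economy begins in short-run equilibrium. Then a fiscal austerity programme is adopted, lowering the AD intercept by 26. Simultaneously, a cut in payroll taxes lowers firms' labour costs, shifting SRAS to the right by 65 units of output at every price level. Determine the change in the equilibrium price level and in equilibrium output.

ΔP = -7, ΔY = -5

After both shocks: AD is Y = 3553 − 3P and SRAS is Y = 1850 + 10P.
Setting them equal: 1703 = 13P, so P = 131.
Y = 3553 − 3·131 = 3160.
Initially P = 138, Y = 3165, so ΔP = -7 and ΔY = -5.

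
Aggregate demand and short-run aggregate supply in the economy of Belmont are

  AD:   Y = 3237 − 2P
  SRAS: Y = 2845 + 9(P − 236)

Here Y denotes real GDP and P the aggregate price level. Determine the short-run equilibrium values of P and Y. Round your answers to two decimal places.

Write SRAS as Y = 2845 + 9P − 2124 = 721 + 9P.
Set AD = SRAS: 3237 − 2P = 721 + 9P, so 2516 = 11P and P = 228.73.
Substituting into AD, Y = 3237 − 2P = 2779.55.

P = 228.73, Y = 2779.55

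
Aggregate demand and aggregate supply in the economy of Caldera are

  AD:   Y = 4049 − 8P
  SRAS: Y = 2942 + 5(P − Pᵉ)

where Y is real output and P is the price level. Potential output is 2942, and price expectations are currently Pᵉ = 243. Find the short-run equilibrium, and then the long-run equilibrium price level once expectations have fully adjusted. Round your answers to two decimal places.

Short run: with Pᵉ = 243, SRAS is Y = 1727 + 5P. Setting AD = SRAS gives 2322 = 13P, so P = 178.62 and Y = 4049 − 8P = 2620.08.
Output 2620.08 is below potential 2942, so over time expected prices fall and SRAS shifts right until Y returns to 2942.
Long run: Y = 2942 on the AD curve gives 2942 = 4049 − 8P, so P = 138.38.

Short run: P = 178.62, Y = 2620.08. Long run: P = 138.38.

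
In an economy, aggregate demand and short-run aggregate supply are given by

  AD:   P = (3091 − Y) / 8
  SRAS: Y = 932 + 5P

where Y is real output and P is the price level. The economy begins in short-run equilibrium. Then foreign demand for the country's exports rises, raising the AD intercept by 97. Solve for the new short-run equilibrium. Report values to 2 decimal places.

P = 173.54, Y = 1799.69

This is a positive demand shock: AD shifts right.
New AD: Y = 3188 − 8P.
Set AD = SRAS: 3188 − 8P = 932 + 5P, so 2256 = 13P and P = 173.54.
Substituting into AD, Y = 1799.69.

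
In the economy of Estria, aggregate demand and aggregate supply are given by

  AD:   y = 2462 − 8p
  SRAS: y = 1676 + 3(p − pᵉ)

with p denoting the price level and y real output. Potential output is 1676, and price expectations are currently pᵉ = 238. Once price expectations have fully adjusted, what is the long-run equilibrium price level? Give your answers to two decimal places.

Short run: with pᵉ = 238, SRAS is y = 962 + 3p. Setting AD = SRAS gives 1500 = 11p, so p = 136.36 and y = 2462 − 8p = 1371.09.
Output 1371.09 is below potential 1676, so over time expected prices fall and SRAS shifts right until y returns to 1676.
Long run: y = 1676 on the AD curve gives 1676 = 2462 − 8p, so p = 98.25.

Long-run p = 98.25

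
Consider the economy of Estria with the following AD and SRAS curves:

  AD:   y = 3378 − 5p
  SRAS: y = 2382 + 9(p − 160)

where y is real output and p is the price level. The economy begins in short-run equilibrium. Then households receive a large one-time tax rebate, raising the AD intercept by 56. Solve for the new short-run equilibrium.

p = 178, y = 2544

This is a positive demand shock: AD shifts right.
New AD: y = 3434 − 5p.
SRAS can be written y = 942 + 9p.
Set AD = SRAS: 3434 − 5p = 942 + 9p, so 2492 = 14p and p = 178.
y = 3434 − 5·178 = 2544.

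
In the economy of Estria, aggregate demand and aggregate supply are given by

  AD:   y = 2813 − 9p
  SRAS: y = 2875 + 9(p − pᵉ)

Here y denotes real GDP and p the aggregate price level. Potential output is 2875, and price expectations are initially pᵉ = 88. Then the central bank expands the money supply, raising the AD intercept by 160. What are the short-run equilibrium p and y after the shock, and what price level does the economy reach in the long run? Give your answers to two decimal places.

AD shifts right: new AD is y = 2973 − 9p. With pᵉ = 88, SRAS is y = 2083 + 9p.
Short run: 2973 − 9p = 2083 + 9p gives 890 = 18p, so p = 49.44 and y = 2973 − 9p = 2528.00.
y = 2528.00 is below potential 2875; expectations adjust and SRAS shifts right until y = 2875.
Long run: on the new AD curve, 2875 = 2973 − 9p gives p = 10.89.

Short run: p = 49.44, y = 2528.00. Long run: p = 10.89.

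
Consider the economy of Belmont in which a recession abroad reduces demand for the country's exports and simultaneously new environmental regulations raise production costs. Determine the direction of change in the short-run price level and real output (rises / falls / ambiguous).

Price level: ambiguous; output: falls

The first event is a negative demand shock: AD shifts left, which by itself pushes P down and Y down.
The second is an adverse supply shock: SRAS shifts left, which by itself pushes P up and Y down.
The two shocks push P in opposite directions, so the effect on P is ambiguous. Both shocks push Y down, so Y falls.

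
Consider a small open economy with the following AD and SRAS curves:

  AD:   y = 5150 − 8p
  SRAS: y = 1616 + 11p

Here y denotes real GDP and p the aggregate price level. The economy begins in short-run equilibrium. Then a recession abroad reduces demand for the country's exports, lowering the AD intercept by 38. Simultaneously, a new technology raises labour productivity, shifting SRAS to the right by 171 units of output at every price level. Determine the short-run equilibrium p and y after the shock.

After both shocks: AD is y = 5112 − 8p and SRAS is y = 1787 + 11p.
Setting them equal: 3325 = 19p, so p = 175.
y = 5112 − 8·175 = 3712.

p = 175, y = 3712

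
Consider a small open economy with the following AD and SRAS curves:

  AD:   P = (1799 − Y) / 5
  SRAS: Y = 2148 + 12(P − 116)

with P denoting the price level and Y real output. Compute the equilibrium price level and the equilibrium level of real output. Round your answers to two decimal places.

Write SRAS as Y = 2148 + 12P − 1392 = 756 + 12P.
Rearrange AD to Y = 1799 − 5P.
Set AD = SRAS: 1799 − 5P = 756 + 12P, so 1043 = 17P and P = 61.35.
Substituting into AD, Y = 1799 − 5P = 1492.24.

P = 61.35, Y = 1492.24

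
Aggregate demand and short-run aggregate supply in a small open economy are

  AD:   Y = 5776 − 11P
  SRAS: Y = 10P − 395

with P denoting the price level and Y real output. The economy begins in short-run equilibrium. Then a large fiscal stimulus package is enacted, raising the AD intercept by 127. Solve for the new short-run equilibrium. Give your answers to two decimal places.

P = 299.90, Y = 2604.05

This is a positive demand shock: AD shifts right.
New AD: Y = 5903 − 11P.
Set AD = SRAS: 5903 − 11P = 10P − 395, so 6298 = 21P and P = 299.90.
Substituting into AD, Y = 2604.05.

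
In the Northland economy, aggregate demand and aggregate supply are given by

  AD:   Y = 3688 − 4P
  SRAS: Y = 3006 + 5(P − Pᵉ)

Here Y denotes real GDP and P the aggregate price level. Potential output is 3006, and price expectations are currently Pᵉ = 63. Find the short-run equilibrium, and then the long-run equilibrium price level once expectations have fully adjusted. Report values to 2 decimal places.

Short run: P = 110.78, Y = 3244.89. Long run: P = 170.50.

Short run: with Pᵉ = 63, SRAS is Y = 2691 + 5P. Setting AD = SRAS gives 997 = 9P, so P = 110.78 and Y = 3688 − 4P = 3244.89.
Output 3244.89 is above potential 3006, so over time expected prices rise and SRAS shifts left until Y returns to 3006.
Long run: Y = 3006 on the AD curve gives 3006 = 3688 − 4P, so P = 170.50.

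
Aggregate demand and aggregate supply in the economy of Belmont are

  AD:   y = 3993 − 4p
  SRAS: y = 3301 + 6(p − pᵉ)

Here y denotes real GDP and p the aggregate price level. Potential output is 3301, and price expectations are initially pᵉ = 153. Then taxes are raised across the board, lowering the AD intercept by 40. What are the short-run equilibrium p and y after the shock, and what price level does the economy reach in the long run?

Short run: p = 157, y = 3325. Long run: p = 163.

AD shifts left: new AD is y = 3953 − 4p. With pᵉ = 153, SRAS is y = 2383 + 6p.
Short run: 3953 − 4p = 2383 + 6p gives 1570 = 10p, so p = 157 and y = 3953 − 4·157 = 3325.
y = 3325 is above potential 3301; expectations adjust and SRAS shifts left until y = 3301.
Long run: on the new AD curve, 3301 = 3953 − 4p gives p = 163.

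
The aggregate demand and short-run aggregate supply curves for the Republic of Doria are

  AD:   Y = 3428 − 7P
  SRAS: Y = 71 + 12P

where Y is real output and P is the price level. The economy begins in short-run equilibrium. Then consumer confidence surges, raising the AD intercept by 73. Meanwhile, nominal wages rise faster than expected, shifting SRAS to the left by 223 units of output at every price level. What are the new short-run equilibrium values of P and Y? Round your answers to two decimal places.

After both shocks: AD is Y = 3501 − 7P and SRAS is Y = 12P − 152.
Setting them equal: 3653 = 19P, so P = 192.26.
Substituting into AD, Y = 2155.16.

P = 192.26, Y = 2155.16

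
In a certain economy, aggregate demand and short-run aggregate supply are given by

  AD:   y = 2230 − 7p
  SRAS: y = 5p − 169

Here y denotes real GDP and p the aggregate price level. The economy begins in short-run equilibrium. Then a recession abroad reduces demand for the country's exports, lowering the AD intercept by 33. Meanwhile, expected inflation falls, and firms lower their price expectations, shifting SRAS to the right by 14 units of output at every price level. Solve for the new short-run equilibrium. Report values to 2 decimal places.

p = 196.00, y = 825.00

After both shocks: AD is y = 2197 − 7p and SRAS is y = 5p − 155.
Setting them equal: 2352 = 12p, so p = 196.00.
Substituting into AD, y = 825.00.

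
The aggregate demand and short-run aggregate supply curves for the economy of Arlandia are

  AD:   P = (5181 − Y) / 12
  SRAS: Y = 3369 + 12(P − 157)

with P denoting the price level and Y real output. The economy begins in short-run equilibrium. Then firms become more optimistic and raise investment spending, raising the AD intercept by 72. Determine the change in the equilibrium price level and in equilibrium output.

ΔP = +3, ΔY = +36

This is a positive demand shock: AD shifts right.
New AD: Y = 5253 − 12P.
SRAS can be written Y = 1485 + 12P.
Set AD = SRAS: 5253 − 12P = 1485 + 12P, so 3768 = 24P and P = 157.
Y = 5253 − 12·157 = 3369.
Initially P = 154, Y = 3333, so ΔP = +3 and ΔY = +36.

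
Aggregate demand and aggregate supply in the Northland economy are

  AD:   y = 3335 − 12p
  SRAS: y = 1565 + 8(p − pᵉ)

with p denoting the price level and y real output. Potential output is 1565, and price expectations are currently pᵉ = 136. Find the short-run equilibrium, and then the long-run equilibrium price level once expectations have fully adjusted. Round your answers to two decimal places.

Short run: with pᵉ = 136, SRAS is y = 477 + 8p. Setting AD = SRAS gives 2858 = 20p, so p = 142.90 and y = 3335 − 12p = 1620.20.
Output 1620.20 is above potential 1565, so over time expected prices rise and SRAS shifts left until y returns to 1565.
Long run: y = 1565 on the AD curve gives 1565 = 3335 − 12p, so p = 147.50.

Short run: p = 142.90, y = 1620.20. Long run: p = 147.50.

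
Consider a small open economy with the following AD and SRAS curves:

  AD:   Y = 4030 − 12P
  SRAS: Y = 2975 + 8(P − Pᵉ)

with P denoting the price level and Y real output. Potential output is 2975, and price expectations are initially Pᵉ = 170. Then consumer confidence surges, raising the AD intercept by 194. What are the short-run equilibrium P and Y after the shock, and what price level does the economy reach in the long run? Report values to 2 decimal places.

AD shifts right: new AD is Y = 4224 − 12P. With Pᵉ = 170, SRAS is Y = 1615 + 8P.
Short run: 4224 − 12P = 1615 + 8P gives 2609 = 20P, so P = 130.45 and Y = 4224 − 12P = 2658.60.
Y = 2658.60 is below potential 2975; expectations adjust and SRAS shifts right until Y = 2975.
Long run: on the new AD curve, 2975 = 4224 − 12P gives P = 104.08.

Short run: P = 130.45, Y = 2658.60. Long run: P = 104.08.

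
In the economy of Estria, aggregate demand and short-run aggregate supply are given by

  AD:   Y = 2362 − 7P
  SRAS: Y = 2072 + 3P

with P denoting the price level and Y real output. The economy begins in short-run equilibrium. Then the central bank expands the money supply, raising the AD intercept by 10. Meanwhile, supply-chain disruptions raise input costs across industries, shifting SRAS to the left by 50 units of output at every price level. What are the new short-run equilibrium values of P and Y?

P = 35, Y = 2127

After both shocks: AD is Y = 2372 − 7P and SRAS is Y = 2022 + 3P.
Setting them equal: 350 = 10P, so P = 35.
Y = 2372 − 7·35 = 2127.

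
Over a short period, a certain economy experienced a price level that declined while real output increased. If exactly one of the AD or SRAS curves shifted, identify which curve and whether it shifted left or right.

P fell and Y rose. An AD shift moves P and Y in the same direction; an SRAS shift moves them in opposite directions.
Here P and Y moved in opposite directions, so the SRAS curve shifted.
Since Y rose, SRAS shifted right.

SRAS shifted right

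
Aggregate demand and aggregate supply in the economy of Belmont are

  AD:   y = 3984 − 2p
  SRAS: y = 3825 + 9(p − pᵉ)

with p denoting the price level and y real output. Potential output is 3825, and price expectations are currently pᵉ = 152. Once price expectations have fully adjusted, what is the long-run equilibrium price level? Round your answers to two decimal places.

Long-run p = 79.50

Short run: with pᵉ = 152, SRAS is y = 2457 + 9p. Setting AD = SRAS gives 1527 = 11p, so p = 138.82 and y = 3984 − 2p = 3706.36.
Output 3706.36 is below potential 3825, so over time expected prices fall and SRAS shifts right until y returns to 3825.
Long run: y = 3825 on the AD curve gives 3825 = 3984 − 2p, so p = 79.50.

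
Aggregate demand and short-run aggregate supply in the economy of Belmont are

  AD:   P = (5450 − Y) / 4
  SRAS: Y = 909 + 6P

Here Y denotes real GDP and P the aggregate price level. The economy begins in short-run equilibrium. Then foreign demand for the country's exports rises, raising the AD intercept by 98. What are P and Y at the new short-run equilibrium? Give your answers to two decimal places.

This is a positive demand shock: AD shifts right.
New AD: Y = 5548 − 4P.
Set AD = SRAS: 5548 − 4P = 909 + 6P, so 4639 = 10P and P = 463.90.
Substituting into AD, Y = 3692.40.

P = 463.90, Y = 3692.40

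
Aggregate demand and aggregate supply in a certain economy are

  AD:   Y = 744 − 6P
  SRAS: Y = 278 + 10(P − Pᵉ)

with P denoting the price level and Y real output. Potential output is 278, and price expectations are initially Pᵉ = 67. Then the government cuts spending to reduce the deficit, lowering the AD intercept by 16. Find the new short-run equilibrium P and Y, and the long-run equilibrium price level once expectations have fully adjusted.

Short run: P = 70, Y = 308. Long run: P = 75.

AD shifts left: new AD is Y = 728 − 6P. With Pᵉ = 67, SRAS is Y = 10P − 392.
Short run: 728 − 6P = 10P − 392 gives 1120 = 16P, so P = 70 and Y = 728 − 6·70 = 308.
Y = 308 is above potential 278; expectations adjust and SRAS shifts left until Y = 278.
Long run: on the new AD curve, 278 = 728 − 6P gives P = 75.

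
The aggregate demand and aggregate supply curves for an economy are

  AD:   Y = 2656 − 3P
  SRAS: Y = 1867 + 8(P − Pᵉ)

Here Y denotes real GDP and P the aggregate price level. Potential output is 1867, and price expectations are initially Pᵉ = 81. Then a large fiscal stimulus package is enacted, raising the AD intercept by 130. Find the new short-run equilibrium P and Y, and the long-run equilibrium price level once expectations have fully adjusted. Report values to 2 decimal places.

AD shifts right: new AD is Y = 2786 − 3P. With Pᵉ = 81, SRAS is Y = 1219 + 8P.
Short run: 2786 − 3P = 1219 + 8P gives 1567 = 11P, so P = 142.45 and Y = 2786 − 3P = 2358.64.
Y = 2358.64 is above potential 1867; expectations adjust and SRAS shifts left until Y = 1867.
Long run: on the new AD curve, 1867 = 2786 − 3P gives P = 306.33.

Short run: P = 142.45, Y = 2358.64. Long run: P = 306.33.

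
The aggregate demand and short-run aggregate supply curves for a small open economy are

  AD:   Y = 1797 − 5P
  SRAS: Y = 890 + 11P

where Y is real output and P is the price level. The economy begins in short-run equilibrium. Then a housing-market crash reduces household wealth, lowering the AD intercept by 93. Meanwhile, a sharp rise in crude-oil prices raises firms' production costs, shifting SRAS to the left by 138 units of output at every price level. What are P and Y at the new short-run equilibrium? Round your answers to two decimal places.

P = 59.50, Y = 1406.50

After both shocks: AD is Y = 1704 − 5P and SRAS is Y = 752 + 11P.
Setting them equal: 952 = 16P, so P = 59.50.
Substituting into AD, Y = 1406.50.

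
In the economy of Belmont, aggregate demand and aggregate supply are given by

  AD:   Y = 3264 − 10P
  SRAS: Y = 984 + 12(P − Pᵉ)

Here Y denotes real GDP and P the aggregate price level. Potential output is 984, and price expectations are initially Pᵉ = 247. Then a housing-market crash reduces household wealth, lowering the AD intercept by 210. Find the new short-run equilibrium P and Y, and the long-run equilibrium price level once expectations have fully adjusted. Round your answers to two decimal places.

Short run: P = 228.82, Y = 765.82. Long run: P = 207.00.

AD shifts left: new AD is Y = 3054 − 10P. With Pᵉ = 247, SRAS is Y = 12P − 1980.
Short run: 3054 − 10P = 12P − 1980 gives 5034 = 22P, so P = 228.82 and Y = 3054 − 10P = 765.82.
Y = 765.82 is below potential 984; expectations adjust and SRAS shifts right until Y = 984.
Long run: on the new AD curve, 984 = 3054 − 10P gives P = 207.00.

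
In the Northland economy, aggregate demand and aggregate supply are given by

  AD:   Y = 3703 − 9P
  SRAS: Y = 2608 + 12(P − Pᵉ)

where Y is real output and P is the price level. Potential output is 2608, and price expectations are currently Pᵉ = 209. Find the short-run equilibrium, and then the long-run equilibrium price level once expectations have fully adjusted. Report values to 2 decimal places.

Short run: with Pᵉ = 209, SRAS is Y = 100 + 12P. Setting AD = SRAS gives 3603 = 21P, so P = 171.57 and Y = 3703 − 9P = 2158.86.
Output 2158.86 is below potential 2608, so over time expected prices fall and SRAS shifts right until Y returns to 2608.
Long run: Y = 2608 on the AD curve gives 2608 = 3703 − 9P, so P = 121.67.

Short run: P = 171.57, Y = 2158.86. Long run: P = 121.67.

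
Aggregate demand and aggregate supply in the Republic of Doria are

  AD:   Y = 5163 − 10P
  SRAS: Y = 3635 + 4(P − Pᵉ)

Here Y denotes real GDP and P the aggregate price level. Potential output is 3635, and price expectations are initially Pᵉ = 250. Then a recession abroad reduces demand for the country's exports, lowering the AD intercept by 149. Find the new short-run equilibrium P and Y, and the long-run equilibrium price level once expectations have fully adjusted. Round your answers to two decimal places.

AD shifts left: new AD is Y = 5014 − 10P. With Pᵉ = 250, SRAS is Y = 2635 + 4P.
Short run: 5014 − 10P = 2635 + 4P gives 2379 = 14P, so P = 169.93 and Y = 5014 − 10P = 3314.71.
Y = 3314.71 is below potential 3635; expectations adjust and SRAS shifts right until Y = 3635.
Long run: on the new AD curve, 3635 = 5014 − 10P gives P = 137.90.

Short run: P = 169.93, Y = 3314.71. Long run: P = 137.90.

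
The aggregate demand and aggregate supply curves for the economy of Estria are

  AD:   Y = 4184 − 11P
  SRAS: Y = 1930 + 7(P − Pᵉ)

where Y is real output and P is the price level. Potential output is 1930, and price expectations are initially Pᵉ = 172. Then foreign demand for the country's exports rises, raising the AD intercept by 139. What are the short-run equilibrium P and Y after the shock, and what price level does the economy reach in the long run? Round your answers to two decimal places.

Short run: P = 199.83, Y = 2124.83. Long run: P = 217.55.

AD shifts right: new AD is Y = 4323 − 11P. With Pᵉ = 172, SRAS is Y = 726 + 7P.
Short run: 4323 − 11P = 726 + 7P gives 3597 = 18P, so P = 199.83 and Y = 4323 − 11P = 2124.83.
Y = 2124.83 is above potential 1930; expectations adjust and SRAS shifts left until Y = 1930.
Long run: on the new AD curve, 1930 = 4323 − 11P gives P = 217.55.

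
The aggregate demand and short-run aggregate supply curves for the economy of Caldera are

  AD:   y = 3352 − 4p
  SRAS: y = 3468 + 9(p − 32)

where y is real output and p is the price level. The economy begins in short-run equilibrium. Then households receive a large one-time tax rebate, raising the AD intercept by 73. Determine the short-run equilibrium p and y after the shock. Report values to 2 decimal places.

p = 18.85, y = 3349.62

This is a positive demand shock: AD shifts right.
New AD: y = 3425 − 4p.
SRAS can be written y = 3180 + 9p.
Set AD = SRAS: 3425 − 4p = 3180 + 9p, so 245 = 13p and p = 18.85.
Substituting into AD, y = 3349.62.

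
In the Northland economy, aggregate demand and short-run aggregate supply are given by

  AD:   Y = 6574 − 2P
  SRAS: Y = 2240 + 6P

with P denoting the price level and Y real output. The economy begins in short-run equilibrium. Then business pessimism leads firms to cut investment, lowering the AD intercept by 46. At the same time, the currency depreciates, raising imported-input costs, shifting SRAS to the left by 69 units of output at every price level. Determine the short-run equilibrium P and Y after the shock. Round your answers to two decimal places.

After both shocks: AD is Y = 6528 − 2P and SRAS is Y = 2171 + 6P.
Setting them equal: 4357 = 8P, so P = 544.63.
Substituting into AD, Y = 5438.75.

P = 544.63, Y = 5438.75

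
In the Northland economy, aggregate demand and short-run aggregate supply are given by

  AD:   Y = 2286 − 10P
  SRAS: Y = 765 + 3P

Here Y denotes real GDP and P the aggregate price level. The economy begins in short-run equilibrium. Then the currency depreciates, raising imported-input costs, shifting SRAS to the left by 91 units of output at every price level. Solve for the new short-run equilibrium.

This is a negative supply shock: SRAS shifts left.
New SRAS: Y = 674 + 3P.
Set AD = SRAS: 2286 − 10P = 674 + 3P, so 1612 = 13P and P = 124.
Y = 2286 − 10·124 = 1046.

P = 124, Y = 1046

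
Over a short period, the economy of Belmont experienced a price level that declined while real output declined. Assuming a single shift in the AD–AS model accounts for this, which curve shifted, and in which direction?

AD shifted left

P fell and Y fell. An AD shift moves P and Y in the same direction; an SRAS shift moves them in opposite directions.
Here P and Y moved in the same direction, so the AD curve shifted.
Since Y fell, AD shifted left.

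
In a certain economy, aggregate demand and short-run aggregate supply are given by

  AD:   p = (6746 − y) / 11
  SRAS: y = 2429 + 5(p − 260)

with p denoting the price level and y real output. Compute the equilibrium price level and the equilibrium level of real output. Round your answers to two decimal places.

Write SRAS as y = 2429 + 5p − 1300 = 1129 + 5p.
Rearrange AD to y = 6746 − 11p.
Set AD = SRAS: 6746 − 11p = 1129 + 5p, so 5617 = 16p and p = 351.06.
Substituting into AD, y = 6746 − 11p = 2884.31.

p = 351.06, y = 2884.31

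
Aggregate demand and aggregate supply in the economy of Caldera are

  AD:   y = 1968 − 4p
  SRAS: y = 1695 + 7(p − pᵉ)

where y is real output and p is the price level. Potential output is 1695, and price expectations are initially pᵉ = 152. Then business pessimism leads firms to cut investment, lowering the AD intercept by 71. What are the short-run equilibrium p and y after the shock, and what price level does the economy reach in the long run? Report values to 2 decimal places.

AD shifts left: new AD is y = 1897 − 4p. With pᵉ = 152, SRAS is y = 631 + 7p.
Short run: 1897 − 4p = 631 + 7p gives 1266 = 11p, so p = 115.09 and y = 1897 − 4p = 1436.64.
y = 1436.64 is below potential 1695; expectations adjust and SRAS shifts right until y = 1695.
Long run: on the new AD curve, 1695 = 1897 − 4p gives p = 50.50.

Short run: p = 115.09, y = 1436.64. Long run: p = 50.50.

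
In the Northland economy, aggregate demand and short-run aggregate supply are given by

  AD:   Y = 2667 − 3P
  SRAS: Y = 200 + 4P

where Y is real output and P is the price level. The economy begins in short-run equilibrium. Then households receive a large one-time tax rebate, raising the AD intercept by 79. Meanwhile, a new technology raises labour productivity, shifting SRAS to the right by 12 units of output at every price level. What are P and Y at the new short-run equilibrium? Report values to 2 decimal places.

P = 362.00, Y = 1660.00

After both shocks: AD is Y = 2746 − 3P and SRAS is Y = 212 + 4P.
Setting them equal: 2534 = 7P, so P = 362.00.
Substituting into AD, Y = 1660.00.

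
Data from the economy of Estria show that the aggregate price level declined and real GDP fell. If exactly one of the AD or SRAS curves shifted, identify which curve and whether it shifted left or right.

P fell and Y fell. An AD shift moves P and Y in the same direction; an SRAS shift moves them in opposite directions.
Here P and Y moved in the same direction, so the AD curve shifted.
Since Y fell, AD shifted left.

AD shifted left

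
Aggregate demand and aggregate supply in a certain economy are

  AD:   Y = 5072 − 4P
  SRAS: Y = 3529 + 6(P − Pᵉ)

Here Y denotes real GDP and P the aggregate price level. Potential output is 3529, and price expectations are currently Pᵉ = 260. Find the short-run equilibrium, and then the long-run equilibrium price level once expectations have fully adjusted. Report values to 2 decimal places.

Short run: with Pᵉ = 260, SRAS is Y = 1969 + 6P. Setting AD = SRAS gives 3103 = 10P, so P = 310.30 and Y = 5072 − 4P = 3830.80.
Output 3830.80 is above potential 3529, so over time expected prices rise and SRAS shifts left until Y returns to 3529.
Long run: Y = 3529 on the AD curve gives 3529 = 5072 − 4P, so P = 385.75.

Short run: P = 310.30, Y = 3830.80. Long run: P = 385.75.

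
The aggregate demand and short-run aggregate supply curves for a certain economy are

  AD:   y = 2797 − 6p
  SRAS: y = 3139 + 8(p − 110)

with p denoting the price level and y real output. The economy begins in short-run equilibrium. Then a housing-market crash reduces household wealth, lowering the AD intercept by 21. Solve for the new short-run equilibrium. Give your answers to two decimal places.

This is a negative demand shock: AD shifts left.
New AD: y = 2776 − 6p.
SRAS can be written y = 2259 + 8p.
Set AD = SRAS: 2776 − 6p = 2259 + 8p, so 517 = 14p and p = 36.93.
Substituting into AD, y = 2554.43.

p = 36.93, y = 2554.43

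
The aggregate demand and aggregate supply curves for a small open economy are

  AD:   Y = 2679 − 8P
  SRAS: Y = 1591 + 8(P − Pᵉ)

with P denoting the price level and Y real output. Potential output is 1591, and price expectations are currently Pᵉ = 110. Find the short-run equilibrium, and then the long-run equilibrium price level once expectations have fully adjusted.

Short run: P = 123, Y = 1695. Long run: P = 136.

Short run: with Pᵉ = 110, SRAS is Y = 711 + 8P. Setting AD = SRAS gives 1968 = 16P, so P = 123 and Y = 2679 − 8·123 = 1695.
Output 1695 is above potential 1591, so over time expected prices rise and SRAS shifts left until Y returns to 1591.
Long run: Y = 1591 on the AD curve gives 1591 = 2679 − 8P, so P = 136.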